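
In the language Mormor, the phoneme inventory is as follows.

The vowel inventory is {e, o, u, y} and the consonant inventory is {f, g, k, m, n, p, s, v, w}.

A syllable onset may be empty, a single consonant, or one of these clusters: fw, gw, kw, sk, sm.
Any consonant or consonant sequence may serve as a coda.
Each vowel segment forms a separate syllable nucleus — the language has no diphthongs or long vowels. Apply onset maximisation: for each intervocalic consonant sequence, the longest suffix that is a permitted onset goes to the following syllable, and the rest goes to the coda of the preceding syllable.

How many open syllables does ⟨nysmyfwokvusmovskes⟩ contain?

Vowels present: y, y, o, u, o, e; each is a nucleus, giving 6 syllables.
σ1/σ2 boundary: /sm/ — entire cluster is a permitted onset → onset /sm/, coda ∅.
σ2/σ3 boundary: cluster /fw/ — /fw/ is itself a permitted onset, so the whole cluster goes right; preceding coda = ∅.
σ3/σ4 boundary: cluster /kv/ — the longest permitted-onset suffix is /v/; onset = /v/, preceding coda = /k/.
σ4/σ5 boundary: cluster /sm/ — /sm/ is itself a permitted onset, so the whole cluster goes right; preceding coda = ∅.
σ5/σ6 boundary: /vsk/; trying suffixes from longest down, /sk/ is the first permitted one, so coda /v/ | onset /sk/.
Syllabification: ny.smy.fwok.vu.smov.skes.
Classifying each syllable: /ny/ (open), /smy/ (open), /fwok/ (closed), /vu/ (open), /smov/ (closed), /skes/ (closed).
Open syllables: 3.

3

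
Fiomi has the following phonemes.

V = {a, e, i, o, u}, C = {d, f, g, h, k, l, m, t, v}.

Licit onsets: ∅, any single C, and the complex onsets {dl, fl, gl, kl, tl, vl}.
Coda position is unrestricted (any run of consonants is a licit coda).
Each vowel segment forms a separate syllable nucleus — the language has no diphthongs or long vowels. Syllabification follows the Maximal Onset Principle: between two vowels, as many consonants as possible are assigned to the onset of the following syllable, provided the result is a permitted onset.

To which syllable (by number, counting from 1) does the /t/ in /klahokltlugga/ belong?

Vowels present: a, o, u, a; each is a nucleus, giving 4 syllables.
V1 /a/ – V2 /o/: just /h/ — single C goes to the following onset.
V2 /o/ – V3 /u/: /kltl/ — longest licit onset from the right is /tl/, leaving /kl/ as coda.
V3 /u/ – V4 /a/: /gg/ — longest licit onset from the right is /g/, leaving /g/ as coda.
Syllabification: kla.hokl.tlug.ga.
The /t/ is in the onset of syllable 3 (/tlug/).

3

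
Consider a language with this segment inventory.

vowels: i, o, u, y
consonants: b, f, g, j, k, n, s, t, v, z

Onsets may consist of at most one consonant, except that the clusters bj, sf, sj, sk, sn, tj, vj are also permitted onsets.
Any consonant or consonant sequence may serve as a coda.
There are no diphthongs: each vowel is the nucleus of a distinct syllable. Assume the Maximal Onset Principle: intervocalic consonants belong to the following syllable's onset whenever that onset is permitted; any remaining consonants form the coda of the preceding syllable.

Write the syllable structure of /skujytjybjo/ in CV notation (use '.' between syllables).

CCV.CV.CCV.CCV

Nuclei (vowels): u, y, y, o → 4 syllables.
σ1/σ2 boundary: /j/ → onset of the next syllable (single consonants are always licit onsets).
σ2/σ3 boundary: /tj/ — entire cluster is a permitted onset → onset /tj/, coda ∅.
σ3/σ4 boundary: cluster /bj/ — /bj/ is itself a permitted onset, so the whole cluster goes right; preceding coda = ∅.
Result: sku.jy.tjy.bjo.
Mapping each syllable to C/V: /sku/ → CCV, /jy/ → CV, /tjy/ → CCV, /bjo/ → CCV.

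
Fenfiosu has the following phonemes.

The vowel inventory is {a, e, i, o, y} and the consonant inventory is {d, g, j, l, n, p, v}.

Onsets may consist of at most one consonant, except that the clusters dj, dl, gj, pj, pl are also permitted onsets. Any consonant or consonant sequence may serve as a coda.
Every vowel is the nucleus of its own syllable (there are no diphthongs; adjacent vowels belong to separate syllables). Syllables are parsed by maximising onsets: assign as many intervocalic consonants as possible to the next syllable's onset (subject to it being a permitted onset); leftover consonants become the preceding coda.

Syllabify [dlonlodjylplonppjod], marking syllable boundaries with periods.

The vowels are o, o, y, o, o — 5 nuclei, so 5 syllables.
σ1/σ2 boundary: /nl/ — longest licit onset from the right is /l/, leaving /n/ as coda.
σ2/σ3 boundary: cluster /dj/ — /dj/ is itself a permitted onset, so the whole cluster goes right; preceding coda = ∅.
σ3/σ4 boundary: cluster /lpl/ — the longest permitted-onset suffix is /pl/; onset = /pl/, preceding coda = /l/.
σ4/σ5 boundary: /nppj/ — longest licit onset from the right is /pj/, leaving /np/ as coda.

dlon.lo.djyl.plonp.pjod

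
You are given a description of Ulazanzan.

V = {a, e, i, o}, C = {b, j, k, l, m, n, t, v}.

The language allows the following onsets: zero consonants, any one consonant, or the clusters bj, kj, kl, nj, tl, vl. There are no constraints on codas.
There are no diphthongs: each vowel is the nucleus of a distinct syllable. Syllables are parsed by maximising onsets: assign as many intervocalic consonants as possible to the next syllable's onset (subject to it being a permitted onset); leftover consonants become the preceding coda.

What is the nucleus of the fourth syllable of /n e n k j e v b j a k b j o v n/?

o

Vowels present: e, e, a, o; each is a nucleus, giving 4 syllables.
The fourth nucleus (vowel 4 from the left) is /o/.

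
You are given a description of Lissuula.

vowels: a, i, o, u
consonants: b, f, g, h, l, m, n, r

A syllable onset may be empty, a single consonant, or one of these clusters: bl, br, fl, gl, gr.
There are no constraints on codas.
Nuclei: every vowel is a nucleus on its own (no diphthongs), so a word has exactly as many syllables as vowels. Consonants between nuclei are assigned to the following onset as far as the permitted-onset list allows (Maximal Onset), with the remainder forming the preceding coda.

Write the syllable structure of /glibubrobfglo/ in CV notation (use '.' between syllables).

CCV.CV.CCVCC.CCV

Vowels present: i, u, o, o; each is a nucleus, giving 4 syllables.
/i…u/ gap (V1→V2): /b/ is a single consonant, so it becomes the next onset.
/u…o/ gap (V2→V3): /br/ — entire cluster is a permitted onset → onset /br/, coda ∅.
/o…o/ gap (V3→V4): /bfgl/; trying suffixes from longest down, /gl/ is the first permitted one, so coda /bf/ | onset /gl/.
So the parse is gli.bu.brobf.glo.
Mapping each syllable to C/V: /gli/ → CCV, /bu/ → CV, /brobf/ → CCVCC, /glo/ → CCV.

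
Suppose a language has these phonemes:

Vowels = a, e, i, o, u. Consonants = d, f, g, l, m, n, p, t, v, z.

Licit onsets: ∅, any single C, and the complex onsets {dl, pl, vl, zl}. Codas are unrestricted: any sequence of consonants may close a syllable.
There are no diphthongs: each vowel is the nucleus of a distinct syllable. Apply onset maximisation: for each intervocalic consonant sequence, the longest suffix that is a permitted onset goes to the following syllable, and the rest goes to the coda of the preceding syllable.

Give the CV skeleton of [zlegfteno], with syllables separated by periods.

Nuclei (vowels): e, e, o → 3 syllables.
σ1/σ2 boundary: cluster /gft/ — the longest permitted-onset suffix is /t/; onset = /t/, preceding coda = /gf/.
σ2/σ3 boundary: /n/ is a single consonant, so it becomes the next onset.
So the parse is zlegf.te.no.
Mapping each syllable to C/V: /zlegf/ → CCVCC, /te/ → CV, /no/ → CV.

CCVCC.CV.CV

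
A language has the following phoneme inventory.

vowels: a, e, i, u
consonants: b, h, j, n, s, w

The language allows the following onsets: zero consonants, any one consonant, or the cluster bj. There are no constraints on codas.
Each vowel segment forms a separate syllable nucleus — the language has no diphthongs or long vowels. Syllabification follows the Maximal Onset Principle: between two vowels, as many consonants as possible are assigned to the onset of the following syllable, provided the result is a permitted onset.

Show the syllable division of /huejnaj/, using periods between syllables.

hu.ej.naj

Vowels present: u, e, a; each is a nucleus, giving 3 syllables.
/u…e/ gap (V1→V2): hiatus — the boundary sits between the two vowels.
/e…a/ gap (V2→V3): /jn/ splits as /j/ + /n/ (/n/ is the longest suffix that is a licit onset).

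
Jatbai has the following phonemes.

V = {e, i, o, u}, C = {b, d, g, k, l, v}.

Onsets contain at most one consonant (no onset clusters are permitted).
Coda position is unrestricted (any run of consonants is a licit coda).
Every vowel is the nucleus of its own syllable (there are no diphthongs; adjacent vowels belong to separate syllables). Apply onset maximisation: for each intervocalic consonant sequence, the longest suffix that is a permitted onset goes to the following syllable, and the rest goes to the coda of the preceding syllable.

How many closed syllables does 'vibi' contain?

Nuclei (vowels): i, i → 2 syllables.
V1 /i/ – V2 /i/: /b/ → onset of the next syllable (single consonants are always licit onsets).
So the parse is vi.bi.
Classifying each syllable: /vi/ (open), /bi/ (open).
Closed syllables: 0.

0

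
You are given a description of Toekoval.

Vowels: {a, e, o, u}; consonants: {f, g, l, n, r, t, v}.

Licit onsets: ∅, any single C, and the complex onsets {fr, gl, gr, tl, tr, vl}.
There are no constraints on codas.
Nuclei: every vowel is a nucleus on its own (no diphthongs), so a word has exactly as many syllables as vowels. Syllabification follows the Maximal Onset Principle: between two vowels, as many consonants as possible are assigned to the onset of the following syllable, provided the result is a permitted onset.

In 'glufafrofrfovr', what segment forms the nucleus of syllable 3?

o

Vowels present: u, a, o, o; each is a nucleus, giving 4 syllables.
The third nucleus (vowel 3 from the left) is /o/.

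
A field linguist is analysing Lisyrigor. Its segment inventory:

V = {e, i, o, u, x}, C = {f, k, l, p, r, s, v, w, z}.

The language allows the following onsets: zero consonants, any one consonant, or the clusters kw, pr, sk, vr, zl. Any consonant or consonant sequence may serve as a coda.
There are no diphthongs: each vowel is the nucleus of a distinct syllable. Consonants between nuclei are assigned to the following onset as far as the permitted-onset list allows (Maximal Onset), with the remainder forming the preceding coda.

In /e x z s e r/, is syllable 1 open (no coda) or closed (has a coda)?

The vowels are e, x, e — 3 nuclei, so 3 syllables.
Between /e/ (V1) and /x/ (V2): nothing intervenes; syllable break is V.V.
Between /x/ (V2) and /e/ (V3): cluster /zs/ — the longest permitted-onset suffix is /s/; onset = /s/, preceding coda = /z/.
Putting it together: e.xz.ser.
Syllable 1 is /e/; it ends in its nucleus with no coda, so it is open.

open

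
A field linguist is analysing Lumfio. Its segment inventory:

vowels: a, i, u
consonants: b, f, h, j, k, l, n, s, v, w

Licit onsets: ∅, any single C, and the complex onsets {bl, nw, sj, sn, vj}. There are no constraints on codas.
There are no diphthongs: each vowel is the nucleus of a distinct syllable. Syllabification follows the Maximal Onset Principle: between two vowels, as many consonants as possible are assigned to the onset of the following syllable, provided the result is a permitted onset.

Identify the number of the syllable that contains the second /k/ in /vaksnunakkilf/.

3

Nuclei (vowels): a, u, a, i → 4 syllables.
σ1/σ2 boundary: /ksn/ splits as /k/ + /sn/ (/sn/ is the longest suffix that is a licit onset).
σ2/σ3 boundary: /n/ is a single consonant, so it becomes the next onset.
σ3/σ4 boundary: /kk/ — longest licit onset from the right is /k/, leaving /k/ as coda.
Putting it together: vak.snu.nak.kilf.
The second /k/ is in the coda of syllable 3 (/nak/).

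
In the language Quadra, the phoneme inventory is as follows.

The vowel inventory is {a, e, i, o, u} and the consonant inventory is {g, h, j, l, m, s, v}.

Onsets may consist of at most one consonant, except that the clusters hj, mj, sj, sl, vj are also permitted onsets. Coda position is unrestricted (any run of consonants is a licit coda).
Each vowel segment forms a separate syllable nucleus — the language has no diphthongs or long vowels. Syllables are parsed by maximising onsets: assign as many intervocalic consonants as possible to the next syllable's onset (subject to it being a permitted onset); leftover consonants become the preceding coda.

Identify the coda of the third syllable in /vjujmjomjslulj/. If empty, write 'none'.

lj

The vowels are u, o, u — 3 nuclei, so 3 syllables.
σ1/σ2 boundary: /jmj/ — longest licit onset from the right is /mj/, leaving /j/ as coda.
σ2/σ3 boundary: cluster /mjsl/ — the longest permitted-onset suffix is /sl/; onset = /sl/, preceding coda = /mj/.
Syllabification: vjuj.mjomj.slulj.
Syllable 3 is /slulj/: onset /sl/, nucleus /u/, coda /lj/.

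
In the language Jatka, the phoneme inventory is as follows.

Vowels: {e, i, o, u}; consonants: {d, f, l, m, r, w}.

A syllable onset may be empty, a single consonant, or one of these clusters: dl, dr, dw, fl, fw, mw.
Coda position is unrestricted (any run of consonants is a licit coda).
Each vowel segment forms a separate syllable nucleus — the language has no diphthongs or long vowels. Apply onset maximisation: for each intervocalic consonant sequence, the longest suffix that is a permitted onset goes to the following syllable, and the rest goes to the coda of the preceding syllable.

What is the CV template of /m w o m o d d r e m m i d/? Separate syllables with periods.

CCV.CVC.CCVC.CVC

Nuclei (vowels): o, o, e, i → 4 syllables.
V1 /o/ – V2 /o/: /m/ is a single consonant, so it becomes the next onset.
V2 /o/ – V3 /e/: /ddr/ — longest licit onset from the right is /dr/, leaving /d/ as coda.
V3 /e/ – V4 /i/: /mm/ splits as /m/ + /m/ (/m/ is the longest suffix that is a licit onset).
Putting it together: mwo.mod.drem.mid.
Mapping each syllable to C/V: /mwo/ → CCV, /mod/ → CVC, /drem/ → CCVC, /mid/ → CVC.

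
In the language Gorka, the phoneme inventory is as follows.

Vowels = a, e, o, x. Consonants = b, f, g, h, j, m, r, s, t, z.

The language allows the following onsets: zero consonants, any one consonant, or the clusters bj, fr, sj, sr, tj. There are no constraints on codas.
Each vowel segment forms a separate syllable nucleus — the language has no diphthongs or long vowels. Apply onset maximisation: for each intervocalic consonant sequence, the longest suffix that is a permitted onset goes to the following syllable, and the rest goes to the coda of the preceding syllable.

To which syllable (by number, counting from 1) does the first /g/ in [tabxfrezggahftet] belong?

3

The vowels are a, x, e, a, e — 5 nuclei, so 5 syllables.
V1 /a/ – V2 /x/: /b/ is a single consonant, so it becomes the next onset.
V2 /x/ – V3 /e/: /fr/ is a licit onset in full, so it all attaches to the next syllable.
V3 /e/ – V4 /a/: cluster /zgg/ — the longest permitted-onset suffix is /g/; onset = /g/, preceding coda = /zg/.
V4 /a/ – V5 /e/: /hft/ — longest licit onset from the right is /t/, leaving /hf/ as coda.
Syllabification: ta.bx.frezg.gahf.tet.
The first /g/ is in the coda of syllable 3 (/frezg/).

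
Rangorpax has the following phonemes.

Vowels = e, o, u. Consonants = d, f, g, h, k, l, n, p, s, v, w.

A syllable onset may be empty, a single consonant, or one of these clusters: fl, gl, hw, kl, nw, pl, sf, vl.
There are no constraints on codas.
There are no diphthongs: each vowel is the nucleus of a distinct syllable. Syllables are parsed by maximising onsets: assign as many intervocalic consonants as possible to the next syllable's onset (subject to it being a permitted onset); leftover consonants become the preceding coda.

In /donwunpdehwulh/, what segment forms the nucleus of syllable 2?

u

The vowels are o, u, e, u — 4 nuclei, so 4 syllables.
The second nucleus (vowel 2 from the left) is /u/.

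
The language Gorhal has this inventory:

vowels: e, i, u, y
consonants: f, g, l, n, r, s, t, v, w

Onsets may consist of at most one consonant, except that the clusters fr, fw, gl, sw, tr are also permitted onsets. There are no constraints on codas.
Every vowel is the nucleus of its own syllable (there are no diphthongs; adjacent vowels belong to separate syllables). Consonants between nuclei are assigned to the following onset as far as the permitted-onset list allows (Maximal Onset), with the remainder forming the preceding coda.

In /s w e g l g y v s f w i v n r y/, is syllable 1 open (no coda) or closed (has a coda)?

closed

Nuclei (vowels): e, y, i, y → 4 syllables.
Between /e/ (V1) and /y/ (V2): cluster /glg/ — the longest permitted-onset suffix is /g/; onset = /g/, preceding coda = /gl/.
Between /y/ (V2) and /i/ (V3): /vsfw/ — longest licit onset from the right is /fw/, leaving /vs/ as coda.
Between /i/ (V3) and /y/ (V4): /vnr/ splits as /vn/ + /r/ (/r/ is the longest suffix that is a licit onset).
So the parse is swegl.gyvs.fwivn.ry.
Syllable 1 is /swegl/ with coda /gl/, so it is closed.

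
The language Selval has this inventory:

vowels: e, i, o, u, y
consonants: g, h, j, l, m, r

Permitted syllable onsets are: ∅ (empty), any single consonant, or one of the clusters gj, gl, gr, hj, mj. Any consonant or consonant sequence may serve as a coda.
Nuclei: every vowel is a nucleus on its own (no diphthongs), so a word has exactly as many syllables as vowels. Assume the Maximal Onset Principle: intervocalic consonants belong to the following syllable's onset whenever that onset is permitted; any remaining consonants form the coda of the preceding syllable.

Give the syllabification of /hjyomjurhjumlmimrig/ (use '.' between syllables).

The vowels are y, o, u, u, i, i — 6 nuclei, so 6 syllables.
V1 /y/ – V2 /o/: hiatus — the boundary sits between the two vowels.
V2 /o/ – V3 /u/: /mj/ — entire cluster is a permitted onset → onset /mj/, coda ∅.
V3 /u/ – V4 /u/: /rhj/ splits as /r/ + /hj/ (/hj/ is the longest suffix that is a licit onset).
V4 /u/ – V5 /i/: /mlm/; trying suffixes from longest down, /m/ is the first permitted one, so coda /ml/ | onset /m/.
V5 /i/ – V6 /i/: cluster /mr/ — the longest permitted-onset suffix is /r/; onset = /r/, preceding coda = /m/.

hjy.o.mjur.hjuml.mim.rig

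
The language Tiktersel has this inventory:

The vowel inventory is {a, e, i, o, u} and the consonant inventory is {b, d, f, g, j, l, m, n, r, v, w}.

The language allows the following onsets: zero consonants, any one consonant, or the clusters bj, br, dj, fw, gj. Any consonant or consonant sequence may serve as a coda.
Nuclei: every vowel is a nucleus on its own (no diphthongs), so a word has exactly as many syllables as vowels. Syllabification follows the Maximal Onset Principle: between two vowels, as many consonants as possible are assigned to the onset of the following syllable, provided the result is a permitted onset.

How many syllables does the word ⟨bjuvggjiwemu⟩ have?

Nuclei (vowels): u, i, e, u → 4 syllables.

4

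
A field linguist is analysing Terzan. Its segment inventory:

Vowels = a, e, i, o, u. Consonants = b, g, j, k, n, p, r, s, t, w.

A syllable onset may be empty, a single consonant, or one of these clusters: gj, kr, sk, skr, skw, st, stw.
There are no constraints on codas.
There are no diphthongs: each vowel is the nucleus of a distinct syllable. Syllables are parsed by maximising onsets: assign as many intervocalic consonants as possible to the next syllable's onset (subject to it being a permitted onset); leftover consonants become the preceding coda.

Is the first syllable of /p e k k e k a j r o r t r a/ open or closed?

Nuclei (vowels): e, e, a, o, a → 5 syllables.
Between /e/ (V1) and /e/ (V2): cluster /kk/ — the longest permitted-onset suffix is /k/; onset = /k/, preceding coda = /k/.
Between /e/ (V2) and /a/ (V3): just /k/ — single C goes to the following onset.
Between /a/ (V3) and /o/ (V4): /jr/; trying suffixes from longest down, /r/ is the first permitted one, so coda /j/ | onset /r/.
Between /o/ (V4) and /a/ (V5): /rtr/ splits as /rt/ + /r/ (/r/ is the longest suffix that is a licit onset).
Putting it together: pek.ke.kaj.rort.ra.
Syllable 1 is /pek/ with coda /k/, so it is closed.

closed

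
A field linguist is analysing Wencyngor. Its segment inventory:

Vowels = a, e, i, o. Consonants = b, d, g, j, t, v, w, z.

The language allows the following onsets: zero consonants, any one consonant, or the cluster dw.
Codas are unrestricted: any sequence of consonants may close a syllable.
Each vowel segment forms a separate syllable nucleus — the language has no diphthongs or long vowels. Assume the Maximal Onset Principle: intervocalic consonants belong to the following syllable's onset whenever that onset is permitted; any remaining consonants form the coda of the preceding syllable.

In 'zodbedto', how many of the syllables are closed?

2

Nuclei (vowels): o, e, o → 3 syllables.
/o…e/ gap (V1→V2): /db/; trying suffixes from longest down, /b/ is the first permitted one, so coda /d/ | onset /b/.
/e…o/ gap (V2→V3): cluster /dt/ — the longest permitted-onset suffix is /t/; onset = /t/, preceding coda = /d/.
Putting it together: zod.bed.to.
Classifying each syllable: /zod/ (closed), /bed/ (closed), /to/ (open).
Closed syllables: 2.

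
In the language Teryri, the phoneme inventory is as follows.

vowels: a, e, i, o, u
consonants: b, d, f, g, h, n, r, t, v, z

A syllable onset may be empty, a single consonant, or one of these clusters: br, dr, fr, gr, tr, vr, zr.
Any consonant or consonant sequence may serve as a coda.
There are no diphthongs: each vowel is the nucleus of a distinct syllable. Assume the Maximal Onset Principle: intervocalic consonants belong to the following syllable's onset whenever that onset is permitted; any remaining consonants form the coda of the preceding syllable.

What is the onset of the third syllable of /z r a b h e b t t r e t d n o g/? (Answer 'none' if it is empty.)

tr

Vowels present: a, e, e, o; each is a nucleus, giving 4 syllables.
V1 /a/ – V2 /e/: /bh/ splits as /b/ + /h/ (/h/ is the longest suffix that is a licit onset).
V2 /e/ – V3 /e/: /bttr/ splits as /bt/ + /tr/ (/tr/ is the longest suffix that is a licit onset).
V3 /e/ – V4 /o/: /tdn/ — longest licit onset from the right is /n/, leaving /td/ as coda.
Putting it together: zrab.hebt.tretd.nog.
Syllable 3 is /tretd/: onset /tr/, nucleus /e/, coda /td/.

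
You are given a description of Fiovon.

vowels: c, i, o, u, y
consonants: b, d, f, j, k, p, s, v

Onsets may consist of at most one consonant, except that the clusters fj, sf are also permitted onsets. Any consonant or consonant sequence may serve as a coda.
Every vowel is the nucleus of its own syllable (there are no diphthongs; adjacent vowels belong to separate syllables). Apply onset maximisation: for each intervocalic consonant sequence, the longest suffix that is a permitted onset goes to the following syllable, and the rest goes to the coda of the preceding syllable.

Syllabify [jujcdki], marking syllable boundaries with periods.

ju.jcd.ki

Vowels present: u, c, i; each is a nucleus, giving 3 syllables.
/u…c/ gap (V1→V2): /j/ is a single consonant, so it becomes the next onset.
/c…i/ gap (V2→V3): cluster /dk/ — the longest permitted-onset suffix is /k/; onset = /k/, preceding coda = /d/.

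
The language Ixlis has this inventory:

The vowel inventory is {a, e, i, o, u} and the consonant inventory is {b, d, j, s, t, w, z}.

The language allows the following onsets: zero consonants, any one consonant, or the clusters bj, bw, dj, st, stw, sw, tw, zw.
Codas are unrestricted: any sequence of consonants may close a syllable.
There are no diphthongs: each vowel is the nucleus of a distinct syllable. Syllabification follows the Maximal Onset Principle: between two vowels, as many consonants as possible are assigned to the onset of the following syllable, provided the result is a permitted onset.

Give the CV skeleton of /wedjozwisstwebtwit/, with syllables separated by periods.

Vowels present: e, o, i, e, i; each is a nucleus, giving 5 syllables.
/e…o/ gap (V1→V2): /dj/ is a licit onset in full, so it all attaches to the next syllable.
/o…i/ gap (V2→V3): /zw/ — entire cluster is a permitted onset → onset /zw/, coda ∅.
/i…e/ gap (V3→V4): /sstw/; trying suffixes from longest down, /stw/ is the first permitted one, so coda /s/ | onset /stw/.
/e…i/ gap (V4→V5): /btw/ — longest licit onset from the right is /tw/, leaving /b/ as coda.
Putting it together: we.djo.zwis.stweb.twit.
Mapping each syllable to C/V: /we/ → CV, /djo/ → CCV, /zwis/ → CCVC, /stweb/ → CCCVC, /twit/ → CCVC.

CV.CCV.CCVC.CCCVC.CCVC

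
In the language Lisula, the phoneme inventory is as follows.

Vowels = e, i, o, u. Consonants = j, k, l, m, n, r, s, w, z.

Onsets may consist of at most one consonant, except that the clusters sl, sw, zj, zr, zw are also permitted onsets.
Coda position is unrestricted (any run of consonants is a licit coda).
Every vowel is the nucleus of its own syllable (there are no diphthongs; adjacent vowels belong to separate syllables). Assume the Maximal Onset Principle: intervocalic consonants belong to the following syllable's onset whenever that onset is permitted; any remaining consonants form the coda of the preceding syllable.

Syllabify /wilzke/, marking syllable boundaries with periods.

The vowels are i, e — 2 nuclei, so 2 syllables.
Between /i/ (V1) and /e/ (V2): /lzk/ splits as /lz/ + /k/ (/k/ is the longest suffix that is a licit onset).

wilz.ke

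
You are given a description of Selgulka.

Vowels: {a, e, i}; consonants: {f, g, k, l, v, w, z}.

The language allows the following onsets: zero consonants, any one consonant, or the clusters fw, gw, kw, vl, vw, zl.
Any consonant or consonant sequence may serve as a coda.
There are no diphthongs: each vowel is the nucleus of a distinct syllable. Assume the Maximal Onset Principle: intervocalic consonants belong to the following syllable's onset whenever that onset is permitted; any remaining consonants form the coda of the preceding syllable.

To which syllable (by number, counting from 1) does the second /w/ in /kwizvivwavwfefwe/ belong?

The vowels are i, i, a, e, e — 5 nuclei, so 5 syllables.
Between /i/ (V1) and /i/ (V2): /zv/ splits as /z/ + /v/ (/v/ is the longest suffix that is a licit onset).
Between /i/ (V2) and /a/ (V3): /vw/ — entire cluster is a permitted onset → onset /vw/, coda ∅.
Between /a/ (V3) and /e/ (V4): /vwf/ splits as /vw/ + /f/ (/f/ is the longest suffix that is a licit onset).
Between /e/ (V4) and /e/ (V5): cluster /fw/ — /fw/ is itself a permitted onset, so the whole cluster goes right; preceding coda = ∅.
So the parse is kwiz.vi.vwavw.fe.fwe.
The second /w/ is in the onset of syllable 3 (/vwavw/).

3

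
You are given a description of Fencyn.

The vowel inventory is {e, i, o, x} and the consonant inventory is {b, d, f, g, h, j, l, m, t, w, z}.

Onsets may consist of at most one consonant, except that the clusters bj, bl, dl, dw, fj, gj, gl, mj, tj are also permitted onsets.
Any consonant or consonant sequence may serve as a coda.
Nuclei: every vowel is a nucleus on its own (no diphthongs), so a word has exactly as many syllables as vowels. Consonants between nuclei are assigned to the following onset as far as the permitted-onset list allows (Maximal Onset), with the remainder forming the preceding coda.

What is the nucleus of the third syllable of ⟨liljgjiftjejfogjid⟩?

The vowels are i, i, e, o, i — 5 nuclei, so 5 syllables.
The third nucleus (vowel 3 from the left) is /e/.

e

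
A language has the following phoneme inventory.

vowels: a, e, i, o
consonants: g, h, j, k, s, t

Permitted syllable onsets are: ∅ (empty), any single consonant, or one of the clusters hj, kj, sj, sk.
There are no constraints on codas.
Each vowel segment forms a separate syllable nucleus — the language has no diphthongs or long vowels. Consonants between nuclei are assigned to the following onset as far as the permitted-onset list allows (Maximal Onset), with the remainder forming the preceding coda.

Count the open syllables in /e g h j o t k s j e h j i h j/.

The vowels are e, o, e, i — 4 nuclei, so 4 syllables.
/e…o/ gap (V1→V2): cluster /ghj/ — the longest permitted-onset suffix is /hj/; onset = /hj/, preceding coda = /g/.
/o…e/ gap (V2→V3): /tksj/ — longest licit onset from the right is /sj/, leaving /tk/ as coda.
/e…i/ gap (V3→V4): /hj/ is a licit onset in full, so it all attaches to the next syllable.
Result: eg.hjotk.sje.hjihj.
Classifying each syllable: /eg/ (closed), /hjotk/ (closed), /sje/ (open), /hjihj/ (closed).
Open syllables: 1.

1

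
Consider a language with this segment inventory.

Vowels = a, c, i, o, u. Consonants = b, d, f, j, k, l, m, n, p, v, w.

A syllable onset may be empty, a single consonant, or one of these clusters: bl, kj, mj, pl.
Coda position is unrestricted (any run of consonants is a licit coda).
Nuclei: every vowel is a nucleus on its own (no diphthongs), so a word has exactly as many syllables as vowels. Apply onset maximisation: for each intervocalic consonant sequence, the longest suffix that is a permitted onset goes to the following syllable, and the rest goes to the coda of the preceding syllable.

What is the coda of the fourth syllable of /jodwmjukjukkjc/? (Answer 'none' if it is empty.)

none

The vowels are o, u, u, c — 4 nuclei, so 4 syllables.
/o…u/ gap (V1→V2): cluster /dwmj/ — the longest permitted-onset suffix is /mj/; onset = /mj/, preceding coda = /dw/.
/u…u/ gap (V2→V3): /kj/ is a licit onset in full, so it all attaches to the next syllable.
/u…c/ gap (V3→V4): /kkj/ splits as /k/ + /kj/ (/kj/ is the longest suffix that is a licit onset).
Putting it together: jodw.mju.kjuk.kjc.
Syllable 4 is /kjc/: onset /kj/, nucleus /c/, coda ∅.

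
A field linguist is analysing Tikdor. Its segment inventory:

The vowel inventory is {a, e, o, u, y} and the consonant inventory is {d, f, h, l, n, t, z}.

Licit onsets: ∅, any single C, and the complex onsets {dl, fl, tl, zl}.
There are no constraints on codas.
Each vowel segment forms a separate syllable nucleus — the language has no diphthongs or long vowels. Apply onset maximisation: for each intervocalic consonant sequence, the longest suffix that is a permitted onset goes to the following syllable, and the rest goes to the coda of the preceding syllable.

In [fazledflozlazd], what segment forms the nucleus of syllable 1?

Vowels present: a, e, o, a; each is a nucleus, giving 4 syllables.
The first nucleus (vowel 1 from the left) is /a/.

a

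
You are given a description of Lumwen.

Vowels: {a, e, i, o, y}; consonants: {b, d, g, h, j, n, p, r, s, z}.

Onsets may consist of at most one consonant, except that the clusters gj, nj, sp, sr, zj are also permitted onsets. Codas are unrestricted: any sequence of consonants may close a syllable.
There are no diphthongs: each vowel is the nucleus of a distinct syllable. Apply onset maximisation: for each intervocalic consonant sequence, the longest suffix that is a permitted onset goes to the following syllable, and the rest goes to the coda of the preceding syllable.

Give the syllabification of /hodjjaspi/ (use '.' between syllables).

Nuclei (vowels): o, a, i → 3 syllables.
/o…a/ gap (V1→V2): /djj/; trying suffixes from longest down, /j/ is the first permitted one, so coda /dj/ | onset /j/.
/a…i/ gap (V2→V3): /sp/ — entire cluster is a permitted onset → onset /sp/, coda ∅.

hodj.ja.spi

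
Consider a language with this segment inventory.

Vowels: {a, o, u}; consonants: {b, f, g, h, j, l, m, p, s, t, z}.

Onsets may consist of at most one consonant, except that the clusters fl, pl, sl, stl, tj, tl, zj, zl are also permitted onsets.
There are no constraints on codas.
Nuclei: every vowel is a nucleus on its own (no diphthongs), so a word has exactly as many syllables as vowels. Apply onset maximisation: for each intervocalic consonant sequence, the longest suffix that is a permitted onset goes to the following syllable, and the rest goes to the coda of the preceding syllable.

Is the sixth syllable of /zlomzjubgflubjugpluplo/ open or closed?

The vowels are o, u, u, u, u, o — 6 nuclei, so 6 syllables.
Between /o/ (V1) and /u/ (V2): /mzj/ splits as /m/ + /zj/ (/zj/ is the longest suffix that is a licit onset).
Between /u/ (V2) and /u/ (V3): /bgfl/ — longest licit onset from the right is /fl/, leaving /bg/ as coda.
Between /u/ (V3) and /u/ (V4): cluster /bj/ — the longest permitted-onset suffix is /j/; onset = /j/, preceding coda = /b/.
Between /u/ (V4) and /u/ (V5): /gpl/ splits as /g/ + /pl/ (/pl/ is the longest suffix that is a licit onset).
Between /u/ (V5) and /o/ (V6): cluster /pl/ — /pl/ is itself a permitted onset, so the whole cluster goes right; preceding coda = ∅.
Result: zlom.zjubg.flub.jug.plu.plo.
Syllable 6 is /plo/; it ends in its nucleus with no coda, so it is open.

open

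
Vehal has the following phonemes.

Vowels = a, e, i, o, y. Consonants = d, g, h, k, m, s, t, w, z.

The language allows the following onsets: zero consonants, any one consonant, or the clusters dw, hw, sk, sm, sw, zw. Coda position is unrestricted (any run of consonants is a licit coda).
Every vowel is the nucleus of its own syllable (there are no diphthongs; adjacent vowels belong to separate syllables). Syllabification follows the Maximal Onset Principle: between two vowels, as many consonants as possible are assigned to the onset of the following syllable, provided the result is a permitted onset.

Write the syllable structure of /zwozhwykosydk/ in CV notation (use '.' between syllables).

Vowels present: o, y, o, y; each is a nucleus, giving 4 syllables.
σ1/σ2 boundary: /zhw/; trying suffixes from longest down, /hw/ is the first permitted one, so coda /z/ | onset /hw/.
σ2/σ3 boundary: /k/ is a single consonant, so it becomes the next onset.
σ3/σ4 boundary: /s/ → onset of the next syllable (single consonants are always licit onsets).
Result: zwoz.hwy.ko.sydk.
Mapping each syllable to C/V: /zwoz/ → CCVC, /hwy/ → CCV, /ko/ → CV, /sydk/ → CVCC.

CCVC.CCV.CV.CVCC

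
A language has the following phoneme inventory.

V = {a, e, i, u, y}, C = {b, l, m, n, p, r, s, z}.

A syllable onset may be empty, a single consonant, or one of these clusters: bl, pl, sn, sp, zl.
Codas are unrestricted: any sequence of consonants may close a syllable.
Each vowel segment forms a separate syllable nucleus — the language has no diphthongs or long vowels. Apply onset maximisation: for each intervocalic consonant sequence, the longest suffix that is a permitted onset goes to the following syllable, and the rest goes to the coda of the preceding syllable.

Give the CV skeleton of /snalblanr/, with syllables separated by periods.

Nuclei (vowels): a, a → 2 syllables.
σ1/σ2 boundary: /lbl/ — longest licit onset from the right is /bl/, leaving /l/ as coda.
Syllabification: snal.blanr.
Mapping each syllable to C/V: /snal/ → CCVC, /blanr/ → CCVCC.

CCVC.CCVCC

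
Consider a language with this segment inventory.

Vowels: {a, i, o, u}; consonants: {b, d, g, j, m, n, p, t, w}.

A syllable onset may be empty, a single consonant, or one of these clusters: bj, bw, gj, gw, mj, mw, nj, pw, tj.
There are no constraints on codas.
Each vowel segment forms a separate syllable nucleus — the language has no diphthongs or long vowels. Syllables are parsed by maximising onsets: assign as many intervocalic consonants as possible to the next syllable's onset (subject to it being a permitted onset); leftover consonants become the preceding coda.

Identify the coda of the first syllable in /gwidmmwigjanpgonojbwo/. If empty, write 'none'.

dm

Vowels present: i, i, a, o, o, o; each is a nucleus, giving 6 syllables.
/i…i/ gap (V1→V2): /dmmw/ — longest licit onset from the right is /mw/, leaving /dm/ as coda.
/i…a/ gap (V2→V3): /gj/ is a licit onset in full, so it all attaches to the next syllable.
/a…o/ gap (V3→V4): /npg/; trying suffixes from longest down, /g/ is the first permitted one, so coda /np/ | onset /g/.
/o…o/ gap (V4→V5): /n/ is a single consonant, so it becomes the next onset.
/o…o/ gap (V5→V6): /jbw/ — longest licit onset from the right is /bw/, leaving /j/ as coda.
Result: gwidm.mwi.gjanp.go.noj.bwo.
Syllable 1 is /gwidm/: onset /gw/, nucleus /i/, coda /dm/.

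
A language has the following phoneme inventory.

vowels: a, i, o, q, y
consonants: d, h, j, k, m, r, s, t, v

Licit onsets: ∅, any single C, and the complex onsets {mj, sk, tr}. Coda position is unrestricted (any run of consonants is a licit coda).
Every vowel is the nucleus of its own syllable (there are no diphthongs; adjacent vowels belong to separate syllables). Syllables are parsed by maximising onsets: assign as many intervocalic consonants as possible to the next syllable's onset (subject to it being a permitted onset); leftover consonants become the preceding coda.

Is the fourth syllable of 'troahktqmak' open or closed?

Vowels present: o, a, q, a; each is a nucleus, giving 4 syllables.
Between /o/ (V1) and /a/ (V2): hiatus — the boundary sits between the two vowels.
Between /a/ (V2) and /q/ (V3): /hkt/; trying suffixes from longest down, /t/ is the first permitted one, so coda /hk/ | onset /t/.
Between /q/ (V3) and /a/ (V4): /m/ is a single consonant, so it becomes the next onset.
Putting it together: tro.ahk.tq.mak.
Syllable 4 is /mak/ with coda /k/, so it is closed.

closed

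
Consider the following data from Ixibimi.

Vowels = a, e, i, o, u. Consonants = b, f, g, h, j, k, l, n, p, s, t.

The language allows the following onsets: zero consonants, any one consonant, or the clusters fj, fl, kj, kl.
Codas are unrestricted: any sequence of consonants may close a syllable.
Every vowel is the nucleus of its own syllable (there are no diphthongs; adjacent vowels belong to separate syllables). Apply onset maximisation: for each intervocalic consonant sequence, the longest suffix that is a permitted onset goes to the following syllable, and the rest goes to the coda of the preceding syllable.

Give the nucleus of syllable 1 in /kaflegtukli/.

a

Nuclei (vowels): a, e, u, i → 4 syllables.
The first nucleus (vowel 1 from the left) is /a/.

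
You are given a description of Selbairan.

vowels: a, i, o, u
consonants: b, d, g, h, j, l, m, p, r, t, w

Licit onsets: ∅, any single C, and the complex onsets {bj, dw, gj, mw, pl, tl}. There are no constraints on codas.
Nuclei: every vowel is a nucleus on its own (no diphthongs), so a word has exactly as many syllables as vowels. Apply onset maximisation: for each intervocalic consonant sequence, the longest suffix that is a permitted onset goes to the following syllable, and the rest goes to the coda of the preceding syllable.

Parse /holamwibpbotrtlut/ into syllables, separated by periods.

ho.la.mwibp.botr.tlut

The vowels are o, a, i, o, u — 5 nuclei, so 5 syllables.
σ1/σ2 boundary: just /l/ — single C goes to the following onset.
σ2/σ3 boundary: /mw/ is a licit onset in full, so it all attaches to the next syllable.
σ3/σ4 boundary: /bpb/ — longest licit onset from the right is /b/, leaving /bp/ as coda.
σ4/σ5 boundary: cluster /trtl/ — the longest permitted-onset suffix is /tl/; onset = /tl/, preceding coda = /tr/.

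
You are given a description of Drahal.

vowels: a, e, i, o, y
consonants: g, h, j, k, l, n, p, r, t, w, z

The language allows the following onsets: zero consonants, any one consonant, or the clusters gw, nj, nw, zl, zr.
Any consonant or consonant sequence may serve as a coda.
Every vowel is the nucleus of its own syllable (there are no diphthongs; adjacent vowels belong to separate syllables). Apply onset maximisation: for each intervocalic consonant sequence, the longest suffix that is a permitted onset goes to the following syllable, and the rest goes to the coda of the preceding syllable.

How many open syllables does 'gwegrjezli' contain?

2

Vowels present: e, e, i; each is a nucleus, giving 3 syllables.
Between /e/ (V1) and /e/ (V2): cluster /grj/ — the longest permitted-onset suffix is /j/; onset = /j/, preceding coda = /gr/.
Between /e/ (V2) and /i/ (V3): /zl/ is a licit onset in full, so it all attaches to the next syllable.
Putting it together: gwegr.je.zli.
Classifying each syllable: /gwegr/ (closed), /je/ (open), /zli/ (open).
Open syllables: 2.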